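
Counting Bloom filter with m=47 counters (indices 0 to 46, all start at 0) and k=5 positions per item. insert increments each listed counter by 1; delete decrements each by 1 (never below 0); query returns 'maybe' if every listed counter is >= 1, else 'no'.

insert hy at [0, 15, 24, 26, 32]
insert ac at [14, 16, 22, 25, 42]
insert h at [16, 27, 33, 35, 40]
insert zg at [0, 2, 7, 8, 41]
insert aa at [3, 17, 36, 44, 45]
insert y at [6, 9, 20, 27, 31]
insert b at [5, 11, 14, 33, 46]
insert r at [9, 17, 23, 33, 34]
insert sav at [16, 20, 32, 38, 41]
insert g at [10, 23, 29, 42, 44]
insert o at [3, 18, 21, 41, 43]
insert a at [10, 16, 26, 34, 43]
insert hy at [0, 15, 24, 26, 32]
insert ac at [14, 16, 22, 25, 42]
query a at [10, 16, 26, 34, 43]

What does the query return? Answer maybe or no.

Step 1: insert hy at [0, 15, 24, 26, 32] -> counters=[1,0,0,0,0,0,0,0,0,0,0,0,0,0,0,1,0,0,0,0,0,0,0,0,1,0,1,0,0,0,0,0,1,0,0,0,0,0,0,0,0,0,0,0,0,0,0]
Step 2: insert ac at [14, 16, 22, 25, 42] -> counters=[1,0,0,0,0,0,0,0,0,0,0,0,0,0,1,1,1,0,0,0,0,0,1,0,1,1,1,0,0,0,0,0,1,0,0,0,0,0,0,0,0,0,1,0,0,0,0]
Step 3: insert h at [16, 27, 33, 35, 40] -> counters=[1,0,0,0,0,0,0,0,0,0,0,0,0,0,1,1,2,0,0,0,0,0,1,0,1,1,1,1,0,0,0,0,1,1,0,1,0,0,0,0,1,0,1,0,0,0,0]
Step 4: insert zg at [0, 2, 7, 8, 41] -> counters=[2,0,1,0,0,0,0,1,1,0,0,0,0,0,1,1,2,0,0,0,0,0,1,0,1,1,1,1,0,0,0,0,1,1,0,1,0,0,0,0,1,1,1,0,0,0,0]
Step 5: insert aa at [3, 17, 36, 44, 45] -> counters=[2,0,1,1,0,0,0,1,1,0,0,0,0,0,1,1,2,1,0,0,0,0,1,0,1,1,1,1,0,0,0,0,1,1,0,1,1,0,0,0,1,1,1,0,1,1,0]
Step 6: insert y at [6, 9, 20, 27, 31] -> counters=[2,0,1,1,0,0,1,1,1,1,0,0,0,0,1,1,2,1,0,0,1,0,1,0,1,1,1,2,0,0,0,1,1,1,0,1,1,0,0,0,1,1,1,0,1,1,0]
Step 7: insert b at [5, 11, 14, 33, 46] -> counters=[2,0,1,1,0,1,1,1,1,1,0,1,0,0,2,1,2,1,0,0,1,0,1,0,1,1,1,2,0,0,0,1,1,2,0,1,1,0,0,0,1,1,1,0,1,1,1]
Step 8: insert r at [9, 17, 23, 33, 34] -> counters=[2,0,1,1,0,1,1,1,1,2,0,1,0,0,2,1,2,2,0,0,1,0,1,1,1,1,1,2,0,0,0,1,1,3,1,1,1,0,0,0,1,1,1,0,1,1,1]
Step 9: insert sav at [16, 20, 32, 38, 41] -> counters=[2,0,1,1,0,1,1,1,1,2,0,1,0,0,2,1,3,2,0,0,2,0,1,1,1,1,1,2,0,0,0,1,2,3,1,1,1,0,1,0,1,2,1,0,1,1,1]
Step 10: insert g at [10, 23, 29, 42, 44] -> counters=[2,0,1,1,0,1,1,1,1,2,1,1,0,0,2,1,3,2,0,0,2,0,1,2,1,1,1,2,0,1,0,1,2,3,1,1,1,0,1,0,1,2,2,0,2,1,1]
Step 11: insert o at [3, 18, 21, 41, 43] -> counters=[2,0,1,2,0,1,1,1,1,2,1,1,0,0,2,1,3,2,1,0,2,1,1,2,1,1,1,2,0,1,0,1,2,3,1,1,1,0,1,0,1,3,2,1,2,1,1]
Step 12: insert a at [10, 16, 26, 34, 43] -> counters=[2,0,1,2,0,1,1,1,1,2,2,1,0,0,2,1,4,2,1,0,2,1,1,2,1,1,2,2,0,1,0,1,2,3,2,1,1,0,1,0,1,3,2,2,2,1,1]
Step 13: insert hy at [0, 15, 24, 26, 32] -> counters=[3,0,1,2,0,1,1,1,1,2,2,1,0,0,2,2,4,2,1,0,2,1,1,2,2,1,3,2,0,1,0,1,3,3,2,1,1,0,1,0,1,3,2,2,2,1,1]
Step 14: insert ac at [14, 16, 22, 25, 42] -> counters=[3,0,1,2,0,1,1,1,1,2,2,1,0,0,3,2,5,2,1,0,2,1,2,2,2,2,3,2,0,1,0,1,3,3,2,1,1,0,1,0,1,3,3,2,2,1,1]
Query a: check counters[10]=2 counters[16]=5 counters[26]=3 counters[34]=2 counters[43]=2 -> maybe

Answer: maybe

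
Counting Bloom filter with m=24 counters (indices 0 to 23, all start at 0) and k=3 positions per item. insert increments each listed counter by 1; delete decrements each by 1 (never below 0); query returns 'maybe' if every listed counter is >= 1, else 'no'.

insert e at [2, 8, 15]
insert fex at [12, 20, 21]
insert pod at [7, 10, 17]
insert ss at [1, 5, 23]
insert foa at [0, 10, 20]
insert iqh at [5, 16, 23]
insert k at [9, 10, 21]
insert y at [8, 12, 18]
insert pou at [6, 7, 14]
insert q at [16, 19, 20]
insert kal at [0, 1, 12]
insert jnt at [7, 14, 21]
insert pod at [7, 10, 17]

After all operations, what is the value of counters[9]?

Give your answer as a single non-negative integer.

Step 1: insert e at [2, 8, 15] -> counters=[0,0,1,0,0,0,0,0,1,0,0,0,0,0,0,1,0,0,0,0,0,0,0,0]
Step 2: insert fex at [12, 20, 21] -> counters=[0,0,1,0,0,0,0,0,1,0,0,0,1,0,0,1,0,0,0,0,1,1,0,0]
Step 3: insert pod at [7, 10, 17] -> counters=[0,0,1,0,0,0,0,1,1,0,1,0,1,0,0,1,0,1,0,0,1,1,0,0]
Step 4: insert ss at [1, 5, 23] -> counters=[0,1,1,0,0,1,0,1,1,0,1,0,1,0,0,1,0,1,0,0,1,1,0,1]
Step 5: insert foa at [0, 10, 20] -> counters=[1,1,1,0,0,1,0,1,1,0,2,0,1,0,0,1,0,1,0,0,2,1,0,1]
Step 6: insert iqh at [5, 16, 23] -> counters=[1,1,1,0,0,2,0,1,1,0,2,0,1,0,0,1,1,1,0,0,2,1,0,2]
Step 7: insert k at [9, 10, 21] -> counters=[1,1,1,0,0,2,0,1,1,1,3,0,1,0,0,1,1,1,0,0,2,2,0,2]
Step 8: insert y at [8, 12, 18] -> counters=[1,1,1,0,0,2,0,1,2,1,3,0,2,0,0,1,1,1,1,0,2,2,0,2]
Step 9: insert pou at [6, 7, 14] -> counters=[1,1,1,0,0,2,1,2,2,1,3,0,2,0,1,1,1,1,1,0,2,2,0,2]
Step 10: insert q at [16, 19, 20] -> counters=[1,1,1,0,0,2,1,2,2,1,3,0,2,0,1,1,2,1,1,1,3,2,0,2]
Step 11: insert kal at [0, 1, 12] -> counters=[2,2,1,0,0,2,1,2,2,1,3,0,3,0,1,1,2,1,1,1,3,2,0,2]
Step 12: insert jnt at [7, 14, 21] -> counters=[2,2,1,0,0,2,1,3,2,1,3,0,3,0,2,1,2,1,1,1,3,3,0,2]
Step 13: insert pod at [7, 10, 17] -> counters=[2,2,1,0,0,2,1,4,2,1,4,0,3,0,2,1,2,2,1,1,3,3,0,2]
Final counters=[2,2,1,0,0,2,1,4,2,1,4,0,3,0,2,1,2,2,1,1,3,3,0,2] -> counters[9]=1

Answer: 1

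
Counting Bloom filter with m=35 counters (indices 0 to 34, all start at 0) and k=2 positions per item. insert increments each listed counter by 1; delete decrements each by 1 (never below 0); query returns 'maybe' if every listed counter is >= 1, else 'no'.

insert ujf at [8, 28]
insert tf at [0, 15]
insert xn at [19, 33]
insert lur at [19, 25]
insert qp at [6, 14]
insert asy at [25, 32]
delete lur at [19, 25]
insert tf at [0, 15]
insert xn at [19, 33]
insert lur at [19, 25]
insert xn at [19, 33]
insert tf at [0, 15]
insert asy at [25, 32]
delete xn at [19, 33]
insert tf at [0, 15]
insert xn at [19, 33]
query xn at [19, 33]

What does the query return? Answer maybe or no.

Answer: maybe

Derivation:
Step 1: insert ujf at [8, 28] -> counters=[0,0,0,0,0,0,0,0,1,0,0,0,0,0,0,0,0,0,0,0,0,0,0,0,0,0,0,0,1,0,0,0,0,0,0]
Step 2: insert tf at [0, 15] -> counters=[1,0,0,0,0,0,0,0,1,0,0,0,0,0,0,1,0,0,0,0,0,0,0,0,0,0,0,0,1,0,0,0,0,0,0]
Step 3: insert xn at [19, 33] -> counters=[1,0,0,0,0,0,0,0,1,0,0,0,0,0,0,1,0,0,0,1,0,0,0,0,0,0,0,0,1,0,0,0,0,1,0]
Step 4: insert lur at [19, 25] -> counters=[1,0,0,0,0,0,0,0,1,0,0,0,0,0,0,1,0,0,0,2,0,0,0,0,0,1,0,0,1,0,0,0,0,1,0]
Step 5: insert qp at [6, 14] -> counters=[1,0,0,0,0,0,1,0,1,0,0,0,0,0,1,1,0,0,0,2,0,0,0,0,0,1,0,0,1,0,0,0,0,1,0]
Step 6: insert asy at [25, 32] -> counters=[1,0,0,0,0,0,1,0,1,0,0,0,0,0,1,1,0,0,0,2,0,0,0,0,0,2,0,0,1,0,0,0,1,1,0]
Step 7: delete lur at [19, 25] -> counters=[1,0,0,0,0,0,1,0,1,0,0,0,0,0,1,1,0,0,0,1,0,0,0,0,0,1,0,0,1,0,0,0,1,1,0]
Step 8: insert tf at [0, 15] -> counters=[2,0,0,0,0,0,1,0,1,0,0,0,0,0,1,2,0,0,0,1,0,0,0,0,0,1,0,0,1,0,0,0,1,1,0]
Step 9: insert xn at [19, 33] -> counters=[2,0,0,0,0,0,1,0,1,0,0,0,0,0,1,2,0,0,0,2,0,0,0,0,0,1,0,0,1,0,0,0,1,2,0]
Step 10: insert lur at [19, 25] -> counters=[2,0,0,0,0,0,1,0,1,0,0,0,0,0,1,2,0,0,0,3,0,0,0,0,0,2,0,0,1,0,0,0,1,2,0]
Step 11: insert xn at [19, 33] -> counters=[2,0,0,0,0,0,1,0,1,0,0,0,0,0,1,2,0,0,0,4,0,0,0,0,0,2,0,0,1,0,0,0,1,3,0]
Step 12: insert tf at [0, 15] -> counters=[3,0,0,0,0,0,1,0,1,0,0,0,0,0,1,3,0,0,0,4,0,0,0,0,0,2,0,0,1,0,0,0,1,3,0]
Step 13: insert asy at [25, 32] -> counters=[3,0,0,0,0,0,1,0,1,0,0,0,0,0,1,3,0,0,0,4,0,0,0,0,0,3,0,0,1,0,0,0,2,3,0]
Step 14: delete xn at [19, 33] -> counters=[3,0,0,0,0,0,1,0,1,0,0,0,0,0,1,3,0,0,0,3,0,0,0,0,0,3,0,0,1,0,0,0,2,2,0]
Step 15: insert tf at [0, 15] -> counters=[4,0,0,0,0,0,1,0,1,0,0,0,0,0,1,4,0,0,0,3,0,0,0,0,0,3,0,0,1,0,0,0,2,2,0]
Step 16: insert xn at [19, 33] -> counters=[4,0,0,0,0,0,1,0,1,0,0,0,0,0,1,4,0,0,0,4,0,0,0,0,0,3,0,0,1,0,0,0,2,3,0]
Query xn: check counters[19]=4 counters[33]=3 -> maybe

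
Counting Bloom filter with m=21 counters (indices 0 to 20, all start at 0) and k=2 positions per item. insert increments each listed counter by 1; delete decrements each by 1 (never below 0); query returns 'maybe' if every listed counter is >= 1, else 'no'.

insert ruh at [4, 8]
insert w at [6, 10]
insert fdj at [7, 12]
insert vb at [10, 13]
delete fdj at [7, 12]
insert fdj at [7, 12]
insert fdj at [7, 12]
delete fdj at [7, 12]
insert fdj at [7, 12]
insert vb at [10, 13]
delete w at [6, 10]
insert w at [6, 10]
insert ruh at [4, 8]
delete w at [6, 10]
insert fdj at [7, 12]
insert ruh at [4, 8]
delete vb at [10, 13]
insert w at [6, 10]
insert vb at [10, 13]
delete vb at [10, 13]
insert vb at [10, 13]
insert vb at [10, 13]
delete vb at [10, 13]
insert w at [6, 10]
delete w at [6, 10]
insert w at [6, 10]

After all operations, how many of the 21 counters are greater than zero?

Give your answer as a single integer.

Answer: 7

Derivation:
Step 1: insert ruh at [4, 8] -> counters=[0,0,0,0,1,0,0,0,1,0,0,0,0,0,0,0,0,0,0,0,0]
Step 2: insert w at [6, 10] -> counters=[0,0,0,0,1,0,1,0,1,0,1,0,0,0,0,0,0,0,0,0,0]
Step 3: insert fdj at [7, 12] -> counters=[0,0,0,0,1,0,1,1,1,0,1,0,1,0,0,0,0,0,0,0,0]
Step 4: insert vb at [10, 13] -> counters=[0,0,0,0,1,0,1,1,1,0,2,0,1,1,0,0,0,0,0,0,0]
Step 5: delete fdj at [7, 12] -> counters=[0,0,0,0,1,0,1,0,1,0,2,0,0,1,0,0,0,0,0,0,0]
Step 6: insert fdj at [7, 12] -> counters=[0,0,0,0,1,0,1,1,1,0,2,0,1,1,0,0,0,0,0,0,0]
Step 7: insert fdj at [7, 12] -> counters=[0,0,0,0,1,0,1,2,1,0,2,0,2,1,0,0,0,0,0,0,0]
Step 8: delete fdj at [7, 12] -> counters=[0,0,0,0,1,0,1,1,1,0,2,0,1,1,0,0,0,0,0,0,0]
Step 9: insert fdj at [7, 12] -> counters=[0,0,0,0,1,0,1,2,1,0,2,0,2,1,0,0,0,0,0,0,0]
Step 10: insert vb at [10, 13] -> counters=[0,0,0,0,1,0,1,2,1,0,3,0,2,2,0,0,0,0,0,0,0]
Step 11: delete w at [6, 10] -> counters=[0,0,0,0,1,0,0,2,1,0,2,0,2,2,0,0,0,0,0,0,0]
Step 12: insert w at [6, 10] -> counters=[0,0,0,0,1,0,1,2,1,0,3,0,2,2,0,0,0,0,0,0,0]
Step 13: insert ruh at [4, 8] -> counters=[0,0,0,0,2,0,1,2,2,0,3,0,2,2,0,0,0,0,0,0,0]
Step 14: delete w at [6, 10] -> counters=[0,0,0,0,2,0,0,2,2,0,2,0,2,2,0,0,0,0,0,0,0]
Step 15: insert fdj at [7, 12] -> counters=[0,0,0,0,2,0,0,3,2,0,2,0,3,2,0,0,0,0,0,0,0]
Step 16: insert ruh at [4, 8] -> counters=[0,0,0,0,3,0,0,3,3,0,2,0,3,2,0,0,0,0,0,0,0]
Step 17: delete vb at [10, 13] -> counters=[0,0,0,0,3,0,0,3,3,0,1,0,3,1,0,0,0,0,0,0,0]
Step 18: insert w at [6, 10] -> counters=[0,0,0,0,3,0,1,3,3,0,2,0,3,1,0,0,0,0,0,0,0]
Step 19: insert vb at [10, 13] -> counters=[0,0,0,0,3,0,1,3,3,0,3,0,3,2,0,0,0,0,0,0,0]
Step 20: delete vb at [10, 13] -> counters=[0,0,0,0,3,0,1,3,3,0,2,0,3,1,0,0,0,0,0,0,0]
Step 21: insert vb at [10, 13] -> counters=[0,0,0,0,3,0,1,3,3,0,3,0,3,2,0,0,0,0,0,0,0]
Step 22: insert vb at [10, 13] -> counters=[0,0,0,0,3,0,1,3,3,0,4,0,3,3,0,0,0,0,0,0,0]
Step 23: delete vb at [10, 13] -> counters=[0,0,0,0,3,0,1,3,3,0,3,0,3,2,0,0,0,0,0,0,0]
Step 24: insert w at [6, 10] -> counters=[0,0,0,0,3,0,2,3,3,0,4,0,3,2,0,0,0,0,0,0,0]
Step 25: delete w at [6, 10] -> counters=[0,0,0,0,3,0,1,3,3,0,3,0,3,2,0,0,0,0,0,0,0]
Step 26: insert w at [6, 10] -> counters=[0,0,0,0,3,0,2,3,3,0,4,0,3,2,0,0,0,0,0,0,0]
Final counters=[0,0,0,0,3,0,2,3,3,0,4,0,3,2,0,0,0,0,0,0,0] -> 7 nonzero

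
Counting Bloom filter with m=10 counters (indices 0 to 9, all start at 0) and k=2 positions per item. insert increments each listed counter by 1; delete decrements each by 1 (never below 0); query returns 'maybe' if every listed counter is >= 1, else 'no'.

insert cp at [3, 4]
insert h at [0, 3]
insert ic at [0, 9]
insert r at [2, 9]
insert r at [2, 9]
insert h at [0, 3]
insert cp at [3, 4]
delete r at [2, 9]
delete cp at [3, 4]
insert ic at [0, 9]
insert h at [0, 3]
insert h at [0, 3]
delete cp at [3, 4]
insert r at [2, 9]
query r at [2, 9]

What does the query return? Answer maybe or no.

Answer: maybe

Derivation:
Step 1: insert cp at [3, 4] -> counters=[0,0,0,1,1,0,0,0,0,0]
Step 2: insert h at [0, 3] -> counters=[1,0,0,2,1,0,0,0,0,0]
Step 3: insert ic at [0, 9] -> counters=[2,0,0,2,1,0,0,0,0,1]
Step 4: insert r at [2, 9] -> counters=[2,0,1,2,1,0,0,0,0,2]
Step 5: insert r at [2, 9] -> counters=[2,0,2,2,1,0,0,0,0,3]
Step 6: insert h at [0, 3] -> counters=[3,0,2,3,1,0,0,0,0,3]
Step 7: insert cp at [3, 4] -> counters=[3,0,2,4,2,0,0,0,0,3]
Step 8: delete r at [2, 9] -> counters=[3,0,1,4,2,0,0,0,0,2]
Step 9: delete cp at [3, 4] -> counters=[3,0,1,3,1,0,0,0,0,2]
Step 10: insert ic at [0, 9] -> counters=[4,0,1,3,1,0,0,0,0,3]
Step 11: insert h at [0, 3] -> counters=[5,0,1,4,1,0,0,0,0,3]
Step 12: insert h at [0, 3] -> counters=[6,0,1,5,1,0,0,0,0,3]
Step 13: delete cp at [3, 4] -> counters=[6,0,1,4,0,0,0,0,0,3]
Step 14: insert r at [2, 9] -> counters=[6,0,2,4,0,0,0,0,0,4]
Query r: check counters[2]=2 counters[9]=4 -> maybe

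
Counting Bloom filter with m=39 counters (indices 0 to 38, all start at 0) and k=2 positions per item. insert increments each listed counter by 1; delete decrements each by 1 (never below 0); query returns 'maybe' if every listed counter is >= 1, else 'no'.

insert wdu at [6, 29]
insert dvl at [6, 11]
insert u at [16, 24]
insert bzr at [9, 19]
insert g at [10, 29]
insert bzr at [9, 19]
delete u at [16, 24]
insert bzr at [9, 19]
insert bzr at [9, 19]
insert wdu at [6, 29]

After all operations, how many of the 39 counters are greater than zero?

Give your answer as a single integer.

Step 1: insert wdu at [6, 29] -> counters=[0,0,0,0,0,0,1,0,0,0,0,0,0,0,0,0,0,0,0,0,0,0,0,0,0,0,0,0,0,1,0,0,0,0,0,0,0,0,0]
Step 2: insert dvl at [6, 11] -> counters=[0,0,0,0,0,0,2,0,0,0,0,1,0,0,0,0,0,0,0,0,0,0,0,0,0,0,0,0,0,1,0,0,0,0,0,0,0,0,0]
Step 3: insert u at [16, 24] -> counters=[0,0,0,0,0,0,2,0,0,0,0,1,0,0,0,0,1,0,0,0,0,0,0,0,1,0,0,0,0,1,0,0,0,0,0,0,0,0,0]
Step 4: insert bzr at [9, 19] -> counters=[0,0,0,0,0,0,2,0,0,1,0,1,0,0,0,0,1,0,0,1,0,0,0,0,1,0,0,0,0,1,0,0,0,0,0,0,0,0,0]
Step 5: insert g at [10, 29] -> counters=[0,0,0,0,0,0,2,0,0,1,1,1,0,0,0,0,1,0,0,1,0,0,0,0,1,0,0,0,0,2,0,0,0,0,0,0,0,0,0]
Step 6: insert bzr at [9, 19] -> counters=[0,0,0,0,0,0,2,0,0,2,1,1,0,0,0,0,1,0,0,2,0,0,0,0,1,0,0,0,0,2,0,0,0,0,0,0,0,0,0]
Step 7: delete u at [16, 24] -> counters=[0,0,0,0,0,0,2,0,0,2,1,1,0,0,0,0,0,0,0,2,0,0,0,0,0,0,0,0,0,2,0,0,0,0,0,0,0,0,0]
Step 8: insert bzr at [9, 19] -> counters=[0,0,0,0,0,0,2,0,0,3,1,1,0,0,0,0,0,0,0,3,0,0,0,0,0,0,0,0,0,2,0,0,0,0,0,0,0,0,0]
Step 9: insert bzr at [9, 19] -> counters=[0,0,0,0,0,0,2,0,0,4,1,1,0,0,0,0,0,0,0,4,0,0,0,0,0,0,0,0,0,2,0,0,0,0,0,0,0,0,0]
Step 10: insert wdu at [6, 29] -> counters=[0,0,0,0,0,0,3,0,0,4,1,1,0,0,0,0,0,0,0,4,0,0,0,0,0,0,0,0,0,3,0,0,0,0,0,0,0,0,0]
Final counters=[0,0,0,0,0,0,3,0,0,4,1,1,0,0,0,0,0,0,0,4,0,0,0,0,0,0,0,0,0,3,0,0,0,0,0,0,0,0,0] -> 6 nonzero

Answer: 6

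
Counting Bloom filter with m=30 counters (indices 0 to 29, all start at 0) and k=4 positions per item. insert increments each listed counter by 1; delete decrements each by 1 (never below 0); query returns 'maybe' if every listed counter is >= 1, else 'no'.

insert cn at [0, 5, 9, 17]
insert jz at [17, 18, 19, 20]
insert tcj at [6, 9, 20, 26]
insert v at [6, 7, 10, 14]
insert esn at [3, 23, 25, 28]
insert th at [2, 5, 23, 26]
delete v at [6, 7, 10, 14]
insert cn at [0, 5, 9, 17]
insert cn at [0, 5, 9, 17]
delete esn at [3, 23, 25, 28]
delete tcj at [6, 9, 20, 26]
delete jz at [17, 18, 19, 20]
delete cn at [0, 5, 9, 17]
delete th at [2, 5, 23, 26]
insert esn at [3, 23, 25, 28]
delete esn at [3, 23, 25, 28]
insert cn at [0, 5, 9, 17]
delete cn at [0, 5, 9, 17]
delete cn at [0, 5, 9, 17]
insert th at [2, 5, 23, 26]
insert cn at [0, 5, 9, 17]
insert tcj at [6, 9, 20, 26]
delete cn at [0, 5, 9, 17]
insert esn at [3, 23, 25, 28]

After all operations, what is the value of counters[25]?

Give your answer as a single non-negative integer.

Answer: 1

Derivation:
Step 1: insert cn at [0, 5, 9, 17] -> counters=[1,0,0,0,0,1,0,0,0,1,0,0,0,0,0,0,0,1,0,0,0,0,0,0,0,0,0,0,0,0]
Step 2: insert jz at [17, 18, 19, 20] -> counters=[1,0,0,0,0,1,0,0,0,1,0,0,0,0,0,0,0,2,1,1,1,0,0,0,0,0,0,0,0,0]
Step 3: insert tcj at [6, 9, 20, 26] -> counters=[1,0,0,0,0,1,1,0,0,2,0,0,0,0,0,0,0,2,1,1,2,0,0,0,0,0,1,0,0,0]
Step 4: insert v at [6, 7, 10, 14] -> counters=[1,0,0,0,0,1,2,1,0,2,1,0,0,0,1,0,0,2,1,1,2,0,0,0,0,0,1,0,0,0]
Step 5: insert esn at [3, 23, 25, 28] -> counters=[1,0,0,1,0,1,2,1,0,2,1,0,0,0,1,0,0,2,1,1,2,0,0,1,0,1,1,0,1,0]
Step 6: insert th at [2, 5, 23, 26] -> counters=[1,0,1,1,0,2,2,1,0,2,1,0,0,0,1,0,0,2,1,1,2,0,0,2,0,1,2,0,1,0]
Step 7: delete v at [6, 7, 10, 14] -> counters=[1,0,1,1,0,2,1,0,0,2,0,0,0,0,0,0,0,2,1,1,2,0,0,2,0,1,2,0,1,0]
Step 8: insert cn at [0, 5, 9, 17] -> counters=[2,0,1,1,0,3,1,0,0,3,0,0,0,0,0,0,0,3,1,1,2,0,0,2,0,1,2,0,1,0]
Step 9: insert cn at [0, 5, 9, 17] -> counters=[3,0,1,1,0,4,1,0,0,4,0,0,0,0,0,0,0,4,1,1,2,0,0,2,0,1,2,0,1,0]
Step 10: delete esn at [3, 23, 25, 28] -> counters=[3,0,1,0,0,4,1,0,0,4,0,0,0,0,0,0,0,4,1,1,2,0,0,1,0,0,2,0,0,0]
Step 11: delete tcj at [6, 9, 20, 26] -> counters=[3,0,1,0,0,4,0,0,0,3,0,0,0,0,0,0,0,4,1,1,1,0,0,1,0,0,1,0,0,0]
Step 12: delete jz at [17, 18, 19, 20] -> counters=[3,0,1,0,0,4,0,0,0,3,0,0,0,0,0,0,0,3,0,0,0,0,0,1,0,0,1,0,0,0]
Step 13: delete cn at [0, 5, 9, 17] -> counters=[2,0,1,0,0,3,0,0,0,2,0,0,0,0,0,0,0,2,0,0,0,0,0,1,0,0,1,0,0,0]
Step 14: delete th at [2, 5, 23, 26] -> counters=[2,0,0,0,0,2,0,0,0,2,0,0,0,0,0,0,0,2,0,0,0,0,0,0,0,0,0,0,0,0]
Step 15: insert esn at [3, 23, 25, 28] -> counters=[2,0,0,1,0,2,0,0,0,2,0,0,0,0,0,0,0,2,0,0,0,0,0,1,0,1,0,0,1,0]
Step 16: delete esn at [3, 23, 25, 28] -> counters=[2,0,0,0,0,2,0,0,0,2,0,0,0,0,0,0,0,2,0,0,0,0,0,0,0,0,0,0,0,0]
Step 17: insert cn at [0, 5, 9, 17] -> counters=[3,0,0,0,0,3,0,0,0,3,0,0,0,0,0,0,0,3,0,0,0,0,0,0,0,0,0,0,0,0]
Step 18: delete cn at [0, 5, 9, 17] -> counters=[2,0,0,0,0,2,0,0,0,2,0,0,0,0,0,0,0,2,0,0,0,0,0,0,0,0,0,0,0,0]
Step 19: delete cn at [0, 5, 9, 17] -> counters=[1,0,0,0,0,1,0,0,0,1,0,0,0,0,0,0,0,1,0,0,0,0,0,0,0,0,0,0,0,0]
Step 20: insert th at [2, 5, 23, 26] -> counters=[1,0,1,0,0,2,0,0,0,1,0,0,0,0,0,0,0,1,0,0,0,0,0,1,0,0,1,0,0,0]
Step 21: insert cn at [0, 5, 9, 17] -> counters=[2,0,1,0,0,3,0,0,0,2,0,0,0,0,0,0,0,2,0,0,0,0,0,1,0,0,1,0,0,0]
Step 22: insert tcj at [6, 9, 20, 26] -> counters=[2,0,1,0,0,3,1,0,0,3,0,0,0,0,0,0,0,2,0,0,1,0,0,1,0,0,2,0,0,0]
Step 23: delete cn at [0, 5, 9, 17] -> counters=[1,0,1,0,0,2,1,0,0,2,0,0,0,0,0,0,0,1,0,0,1,0,0,1,0,0,2,0,0,0]
Step 24: insert esn at [3, 23, 25, 28] -> counters=[1,0,1,1,0,2,1,0,0,2,0,0,0,0,0,0,0,1,0,0,1,0,0,2,0,1,2,0,1,0]
Final counters=[1,0,1,1,0,2,1,0,0,2,0,0,0,0,0,0,0,1,0,0,1,0,0,2,0,1,2,0,1,0] -> counters[25]=1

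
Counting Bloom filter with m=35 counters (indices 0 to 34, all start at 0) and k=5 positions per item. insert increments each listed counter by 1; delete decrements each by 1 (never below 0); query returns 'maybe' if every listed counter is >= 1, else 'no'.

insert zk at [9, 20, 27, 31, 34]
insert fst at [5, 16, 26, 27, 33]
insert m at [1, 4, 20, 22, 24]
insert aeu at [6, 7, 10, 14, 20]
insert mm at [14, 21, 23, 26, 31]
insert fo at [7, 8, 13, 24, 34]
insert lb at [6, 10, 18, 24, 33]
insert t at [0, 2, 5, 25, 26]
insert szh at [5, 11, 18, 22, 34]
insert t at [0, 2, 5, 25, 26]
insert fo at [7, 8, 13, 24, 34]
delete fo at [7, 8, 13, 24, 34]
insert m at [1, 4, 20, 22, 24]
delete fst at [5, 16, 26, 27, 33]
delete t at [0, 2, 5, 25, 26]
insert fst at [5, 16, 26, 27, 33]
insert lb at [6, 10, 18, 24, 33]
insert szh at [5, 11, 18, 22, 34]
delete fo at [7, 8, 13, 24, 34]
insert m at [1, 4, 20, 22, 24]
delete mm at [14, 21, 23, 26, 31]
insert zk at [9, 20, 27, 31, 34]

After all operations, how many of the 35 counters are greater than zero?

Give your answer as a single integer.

Step 1: insert zk at [9, 20, 27, 31, 34] -> counters=[0,0,0,0,0,0,0,0,0,1,0,0,0,0,0,0,0,0,0,0,1,0,0,0,0,0,0,1,0,0,0,1,0,0,1]
Step 2: insert fst at [5, 16, 26, 27, 33] -> counters=[0,0,0,0,0,1,0,0,0,1,0,0,0,0,0,0,1,0,0,0,1,0,0,0,0,0,1,2,0,0,0,1,0,1,1]
Step 3: insert m at [1, 4, 20, 22, 24] -> counters=[0,1,0,0,1,1,0,0,0,1,0,0,0,0,0,0,1,0,0,0,2,0,1,0,1,0,1,2,0,0,0,1,0,1,1]
Step 4: insert aeu at [6, 7, 10, 14, 20] -> counters=[0,1,0,0,1,1,1,1,0,1,1,0,0,0,1,0,1,0,0,0,3,0,1,0,1,0,1,2,0,0,0,1,0,1,1]
Step 5: insert mm at [14, 21, 23, 26, 31] -> counters=[0,1,0,0,1,1,1,1,0,1,1,0,0,0,2,0,1,0,0,0,3,1,1,1,1,0,2,2,0,0,0,2,0,1,1]
Step 6: insert fo at [7, 8, 13, 24, 34] -> counters=[0,1,0,0,1,1,1,2,1,1,1,0,0,1,2,0,1,0,0,0,3,1,1,1,2,0,2,2,0,0,0,2,0,1,2]
Step 7: insert lb at [6, 10, 18, 24, 33] -> counters=[0,1,0,0,1,1,2,2,1,1,2,0,0,1,2,0,1,0,1,0,3,1,1,1,3,0,2,2,0,0,0,2,0,2,2]
Step 8: insert t at [0, 2, 5, 25, 26] -> counters=[1,1,1,0,1,2,2,2,1,1,2,0,0,1,2,0,1,0,1,0,3,1,1,1,3,1,3,2,0,0,0,2,0,2,2]
Step 9: insert szh at [5, 11, 18, 22, 34] -> counters=[1,1,1,0,1,3,2,2,1,1,2,1,0,1,2,0,1,0,2,0,3,1,2,1,3,1,3,2,0,0,0,2,0,2,3]
Step 10: insert t at [0, 2, 5, 25, 26] -> counters=[2,1,2,0,1,4,2,2,1,1,2,1,0,1,2,0,1,0,2,0,3,1,2,1,3,2,4,2,0,0,0,2,0,2,3]
Step 11: insert fo at [7, 8, 13, 24, 34] -> counters=[2,1,2,0,1,4,2,3,2,1,2,1,0,2,2,0,1,0,2,0,3,1,2,1,4,2,4,2,0,0,0,2,0,2,4]
Step 12: delete fo at [7, 8, 13, 24, 34] -> counters=[2,1,2,0,1,4,2,2,1,1,2,1,0,1,2,0,1,0,2,0,3,1,2,1,3,2,4,2,0,0,0,2,0,2,3]
Step 13: insert m at [1, 4, 20, 22, 24] -> counters=[2,2,2,0,2,4,2,2,1,1,2,1,0,1,2,0,1,0,2,0,4,1,3,1,4,2,4,2,0,0,0,2,0,2,3]
Step 14: delete fst at [5, 16, 26, 27, 33] -> counters=[2,2,2,0,2,3,2,2,1,1,2,1,0,1,2,0,0,0,2,0,4,1,3,1,4,2,3,1,0,0,0,2,0,1,3]
Step 15: delete t at [0, 2, 5, 25, 26] -> counters=[1,2,1,0,2,2,2,2,1,1,2,1,0,1,2,0,0,0,2,0,4,1,3,1,4,1,2,1,0,0,0,2,0,1,3]
Step 16: insert fst at [5, 16, 26, 27, 33] -> counters=[1,2,1,0,2,3,2,2,1,1,2,1,0,1,2,0,1,0,2,0,4,1,3,1,4,1,3,2,0,0,0,2,0,2,3]
Step 17: insert lb at [6, 10, 18, 24, 33] -> counters=[1,2,1,0,2,3,3,2,1,1,3,1,0,1,2,0,1,0,3,0,4,1,3,1,5,1,3,2,0,0,0,2,0,3,3]
Step 18: insert szh at [5, 11, 18, 22, 34] -> counters=[1,2,1,0,2,4,3,2,1,1,3,2,0,1,2,0,1,0,4,0,4,1,4,1,5,1,3,2,0,0,0,2,0,3,4]
Step 19: delete fo at [7, 8, 13, 24, 34] -> counters=[1,2,1,0,2,4,3,1,0,1,3,2,0,0,2,0,1,0,4,0,4,1,4,1,4,1,3,2,0,0,0,2,0,3,3]
Step 20: insert m at [1, 4, 20, 22, 24] -> counters=[1,3,1,0,3,4,3,1,0,1,3,2,0,0,2,0,1,0,4,0,5,1,5,1,5,1,3,2,0,0,0,2,0,3,3]
Step 21: delete mm at [14, 21, 23, 26, 31] -> counters=[1,3,1,0,3,4,3,1,0,1,3,2,0,0,1,0,1,0,4,0,5,0,5,0,5,1,2,2,0,0,0,1,0,3,3]
Step 22: insert zk at [9, 20, 27, 31, 34] -> counters=[1,3,1,0,3,4,3,1,0,2,3,2,0,0,1,0,1,0,4,0,6,0,5,0,5,1,2,3,0,0,0,2,0,3,4]
Final counters=[1,3,1,0,3,4,3,1,0,2,3,2,0,0,1,0,1,0,4,0,6,0,5,0,5,1,2,3,0,0,0,2,0,3,4] -> 22 nonzero

Answer: 22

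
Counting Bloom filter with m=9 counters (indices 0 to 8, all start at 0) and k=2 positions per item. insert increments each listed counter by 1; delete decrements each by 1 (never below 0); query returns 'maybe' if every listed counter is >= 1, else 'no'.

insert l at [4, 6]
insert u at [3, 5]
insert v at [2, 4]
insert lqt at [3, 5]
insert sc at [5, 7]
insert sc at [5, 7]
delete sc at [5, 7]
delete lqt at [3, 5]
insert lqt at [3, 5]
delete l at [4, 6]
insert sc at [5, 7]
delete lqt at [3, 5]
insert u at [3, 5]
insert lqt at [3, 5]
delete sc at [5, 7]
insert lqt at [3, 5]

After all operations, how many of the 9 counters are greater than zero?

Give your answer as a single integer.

Step 1: insert l at [4, 6] -> counters=[0,0,0,0,1,0,1,0,0]
Step 2: insert u at [3, 5] -> counters=[0,0,0,1,1,1,1,0,0]
Step 3: insert v at [2, 4] -> counters=[0,0,1,1,2,1,1,0,0]
Step 4: insert lqt at [3, 5] -> counters=[0,0,1,2,2,2,1,0,0]
Step 5: insert sc at [5, 7] -> counters=[0,0,1,2,2,3,1,1,0]
Step 6: insert sc at [5, 7] -> counters=[0,0,1,2,2,4,1,2,0]
Step 7: delete sc at [5, 7] -> counters=[0,0,1,2,2,3,1,1,0]
Step 8: delete lqt at [3, 5] -> counters=[0,0,1,1,2,2,1,1,0]
Step 9: insert lqt at [3, 5] -> counters=[0,0,1,2,2,3,1,1,0]
Step 10: delete l at [4, 6] -> counters=[0,0,1,2,1,3,0,1,0]
Step 11: insert sc at [5, 7] -> counters=[0,0,1,2,1,4,0,2,0]
Step 12: delete lqt at [3, 5] -> counters=[0,0,1,1,1,3,0,2,0]
Step 13: insert u at [3, 5] -> counters=[0,0,1,2,1,4,0,2,0]
Step 14: insert lqt at [3, 5] -> counters=[0,0,1,3,1,5,0,2,0]
Step 15: delete sc at [5, 7] -> counters=[0,0,1,3,1,4,0,1,0]
Step 16: insert lqt at [3, 5] -> counters=[0,0,1,4,1,5,0,1,0]
Final counters=[0,0,1,4,1,5,0,1,0] -> 5 nonzero

Answer: 5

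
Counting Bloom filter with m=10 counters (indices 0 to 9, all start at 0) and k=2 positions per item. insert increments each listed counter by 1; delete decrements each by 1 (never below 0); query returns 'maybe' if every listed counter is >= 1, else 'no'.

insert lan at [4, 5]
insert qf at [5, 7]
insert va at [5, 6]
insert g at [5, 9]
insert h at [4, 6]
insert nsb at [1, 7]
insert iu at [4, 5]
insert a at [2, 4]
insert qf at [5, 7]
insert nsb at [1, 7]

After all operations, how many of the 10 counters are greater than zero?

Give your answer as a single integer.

Step 1: insert lan at [4, 5] -> counters=[0,0,0,0,1,1,0,0,0,0]
Step 2: insert qf at [5, 7] -> counters=[0,0,0,0,1,2,0,1,0,0]
Step 3: insert va at [5, 6] -> counters=[0,0,0,0,1,3,1,1,0,0]
Step 4: insert g at [5, 9] -> counters=[0,0,0,0,1,4,1,1,0,1]
Step 5: insert h at [4, 6] -> counters=[0,0,0,0,2,4,2,1,0,1]
Step 6: insert nsb at [1, 7] -> counters=[0,1,0,0,2,4,2,2,0,1]
Step 7: insert iu at [4, 5] -> counters=[0,1,0,0,3,5,2,2,0,1]
Step 8: insert a at [2, 4] -> counters=[0,1,1,0,4,5,2,2,0,1]
Step 9: insert qf at [5, 7] -> counters=[0,1,1,0,4,6,2,3,0,1]
Step 10: insert nsb at [1, 7] -> counters=[0,2,1,0,4,6,2,4,0,1]
Final counters=[0,2,1,0,4,6,2,4,0,1] -> 7 nonzero

Answer: 7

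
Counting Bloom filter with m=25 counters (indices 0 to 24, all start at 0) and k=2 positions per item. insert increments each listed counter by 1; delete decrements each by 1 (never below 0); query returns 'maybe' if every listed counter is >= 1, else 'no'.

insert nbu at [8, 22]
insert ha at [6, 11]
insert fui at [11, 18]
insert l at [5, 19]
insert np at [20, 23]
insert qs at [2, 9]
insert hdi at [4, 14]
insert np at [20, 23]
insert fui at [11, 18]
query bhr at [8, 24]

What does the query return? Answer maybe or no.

Step 1: insert nbu at [8, 22] -> counters=[0,0,0,0,0,0,0,0,1,0,0,0,0,0,0,0,0,0,0,0,0,0,1,0,0]
Step 2: insert ha at [6, 11] -> counters=[0,0,0,0,0,0,1,0,1,0,0,1,0,0,0,0,0,0,0,0,0,0,1,0,0]
Step 3: insert fui at [11, 18] -> counters=[0,0,0,0,0,0,1,0,1,0,0,2,0,0,0,0,0,0,1,0,0,0,1,0,0]
Step 4: insert l at [5, 19] -> counters=[0,0,0,0,0,1,1,0,1,0,0,2,0,0,0,0,0,0,1,1,0,0,1,0,0]
Step 5: insert np at [20, 23] -> counters=[0,0,0,0,0,1,1,0,1,0,0,2,0,0,0,0,0,0,1,1,1,0,1,1,0]
Step 6: insert qs at [2, 9] -> counters=[0,0,1,0,0,1,1,0,1,1,0,2,0,0,0,0,0,0,1,1,1,0,1,1,0]
Step 7: insert hdi at [4, 14] -> counters=[0,0,1,0,1,1,1,0,1,1,0,2,0,0,1,0,0,0,1,1,1,0,1,1,0]
Step 8: insert np at [20, 23] -> counters=[0,0,1,0,1,1,1,0,1,1,0,2,0,0,1,0,0,0,1,1,2,0,1,2,0]
Step 9: insert fui at [11, 18] -> counters=[0,0,1,0,1,1,1,0,1,1,0,3,0,0,1,0,0,0,2,1,2,0,1,2,0]
Query bhr: check counters[8]=1 counters[24]=0 -> no

Answer: no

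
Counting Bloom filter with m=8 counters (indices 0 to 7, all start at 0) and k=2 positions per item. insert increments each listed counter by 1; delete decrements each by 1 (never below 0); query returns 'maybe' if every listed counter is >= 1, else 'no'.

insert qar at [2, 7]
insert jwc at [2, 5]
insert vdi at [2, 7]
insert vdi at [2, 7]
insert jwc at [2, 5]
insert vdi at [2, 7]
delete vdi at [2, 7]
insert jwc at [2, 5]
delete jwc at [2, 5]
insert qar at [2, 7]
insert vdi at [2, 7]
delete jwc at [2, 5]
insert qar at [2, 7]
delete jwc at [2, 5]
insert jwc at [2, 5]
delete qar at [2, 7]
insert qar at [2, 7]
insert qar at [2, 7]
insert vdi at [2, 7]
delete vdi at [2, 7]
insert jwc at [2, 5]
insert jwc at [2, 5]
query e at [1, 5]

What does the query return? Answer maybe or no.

Answer: no

Derivation:
Step 1: insert qar at [2, 7] -> counters=[0,0,1,0,0,0,0,1]
Step 2: insert jwc at [2, 5] -> counters=[0,0,2,0,0,1,0,1]
Step 3: insert vdi at [2, 7] -> counters=[0,0,3,0,0,1,0,2]
Step 4: insert vdi at [2, 7] -> counters=[0,0,4,0,0,1,0,3]
Step 5: insert jwc at [2, 5] -> counters=[0,0,5,0,0,2,0,3]
Step 6: insert vdi at [2, 7] -> counters=[0,0,6,0,0,2,0,4]
Step 7: delete vdi at [2, 7] -> counters=[0,0,5,0,0,2,0,3]
Step 8: insert jwc at [2, 5] -> counters=[0,0,6,0,0,3,0,3]
Step 9: delete jwc at [2, 5] -> counters=[0,0,5,0,0,2,0,3]
Step 10: insert qar at [2, 7] -> counters=[0,0,6,0,0,2,0,4]
Step 11: insert vdi at [2, 7] -> counters=[0,0,7,0,0,2,0,5]
Step 12: delete jwc at [2, 5] -> counters=[0,0,6,0,0,1,0,5]
Step 13: insert qar at [2, 7] -> counters=[0,0,7,0,0,1,0,6]
Step 14: delete jwc at [2, 5] -> counters=[0,0,6,0,0,0,0,6]
Step 15: insert jwc at [2, 5] -> counters=[0,0,7,0,0,1,0,6]
Step 16: delete qar at [2, 7] -> counters=[0,0,6,0,0,1,0,5]
Step 17: insert qar at [2, 7] -> counters=[0,0,7,0,0,1,0,6]
Step 18: insert qar at [2, 7] -> counters=[0,0,8,0,0,1,0,7]
Step 19: insert vdi at [2, 7] -> counters=[0,0,9,0,0,1,0,8]
Step 20: delete vdi at [2, 7] -> counters=[0,0,8,0,0,1,0,7]
Step 21: insert jwc at [2, 5] -> counters=[0,0,9,0,0,2,0,7]
Step 22: insert jwc at [2, 5] -> counters=[0,0,10,0,0,3,0,7]
Query e: check counters[1]=0 counters[5]=3 -> no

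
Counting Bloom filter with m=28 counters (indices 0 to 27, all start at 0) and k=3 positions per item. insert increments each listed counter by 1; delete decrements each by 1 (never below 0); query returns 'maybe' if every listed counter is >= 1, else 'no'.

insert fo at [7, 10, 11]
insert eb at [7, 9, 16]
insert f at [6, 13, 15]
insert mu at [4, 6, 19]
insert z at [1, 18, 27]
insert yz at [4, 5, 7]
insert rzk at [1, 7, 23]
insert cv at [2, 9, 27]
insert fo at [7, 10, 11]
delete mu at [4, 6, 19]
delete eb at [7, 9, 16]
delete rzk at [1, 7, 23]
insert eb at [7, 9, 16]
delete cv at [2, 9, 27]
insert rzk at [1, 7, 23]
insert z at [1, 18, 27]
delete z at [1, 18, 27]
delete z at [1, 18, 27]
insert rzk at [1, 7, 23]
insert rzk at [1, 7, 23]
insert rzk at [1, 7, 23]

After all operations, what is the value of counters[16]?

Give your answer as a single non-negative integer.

Step 1: insert fo at [7, 10, 11] -> counters=[0,0,0,0,0,0,0,1,0,0,1,1,0,0,0,0,0,0,0,0,0,0,0,0,0,0,0,0]
Step 2: insert eb at [7, 9, 16] -> counters=[0,0,0,0,0,0,0,2,0,1,1,1,0,0,0,0,1,0,0,0,0,0,0,0,0,0,0,0]
Step 3: insert f at [6, 13, 15] -> counters=[0,0,0,0,0,0,1,2,0,1,1,1,0,1,0,1,1,0,0,0,0,0,0,0,0,0,0,0]
Step 4: insert mu at [4, 6, 19] -> counters=[0,0,0,0,1,0,2,2,0,1,1,1,0,1,0,1,1,0,0,1,0,0,0,0,0,0,0,0]
Step 5: insert z at [1, 18, 27] -> counters=[0,1,0,0,1,0,2,2,0,1,1,1,0,1,0,1,1,0,1,1,0,0,0,0,0,0,0,1]
Step 6: insert yz at [4, 5, 7] -> counters=[0,1,0,0,2,1,2,3,0,1,1,1,0,1,0,1,1,0,1,1,0,0,0,0,0,0,0,1]
Step 7: insert rzk at [1, 7, 23] -> counters=[0,2,0,0,2,1,2,4,0,1,1,1,0,1,0,1,1,0,1,1,0,0,0,1,0,0,0,1]
Step 8: insert cv at [2, 9, 27] -> counters=[0,2,1,0,2,1,2,4,0,2,1,1,0,1,0,1,1,0,1,1,0,0,0,1,0,0,0,2]
Step 9: insert fo at [7, 10, 11] -> counters=[0,2,1,0,2,1,2,5,0,2,2,2,0,1,0,1,1,0,1,1,0,0,0,1,0,0,0,2]
Step 10: delete mu at [4, 6, 19] -> counters=[0,2,1,0,1,1,1,5,0,2,2,2,0,1,0,1,1,0,1,0,0,0,0,1,0,0,0,2]
Step 11: delete eb at [7, 9, 16] -> counters=[0,2,1,0,1,1,1,4,0,1,2,2,0,1,0,1,0,0,1,0,0,0,0,1,0,0,0,2]
Step 12: delete rzk at [1, 7, 23] -> counters=[0,1,1,0,1,1,1,3,0,1,2,2,0,1,0,1,0,0,1,0,0,0,0,0,0,0,0,2]
Step 13: insert eb at [7, 9, 16] -> counters=[0,1,1,0,1,1,1,4,0,2,2,2,0,1,0,1,1,0,1,0,0,0,0,0,0,0,0,2]
Step 14: delete cv at [2, 9, 27] -> counters=[0,1,0,0,1,1,1,4,0,1,2,2,0,1,0,1,1,0,1,0,0,0,0,0,0,0,0,1]
Step 15: insert rzk at [1, 7, 23] -> counters=[0,2,0,0,1,1,1,5,0,1,2,2,0,1,0,1,1,0,1,0,0,0,0,1,0,0,0,1]
Step 16: insert z at [1, 18, 27] -> counters=[0,3,0,0,1,1,1,5,0,1,2,2,0,1,0,1,1,0,2,0,0,0,0,1,0,0,0,2]
Step 17: delete z at [1, 18, 27] -> counters=[0,2,0,0,1,1,1,5,0,1,2,2,0,1,0,1,1,0,1,0,0,0,0,1,0,0,0,1]
Step 18: delete z at [1, 18, 27] -> counters=[0,1,0,0,1,1,1,5,0,1,2,2,0,1,0,1,1,0,0,0,0,0,0,1,0,0,0,0]
Step 19: insert rzk at [1, 7, 23] -> counters=[0,2,0,0,1,1,1,6,0,1,2,2,0,1,0,1,1,0,0,0,0,0,0,2,0,0,0,0]
Step 20: insert rzk at [1, 7, 23] -> counters=[0,3,0,0,1,1,1,7,0,1,2,2,0,1,0,1,1,0,0,0,0,0,0,3,0,0,0,0]
Step 21: insert rzk at [1, 7, 23] -> counters=[0,4,0,0,1,1,1,8,0,1,2,2,0,1,0,1,1,0,0,0,0,0,0,4,0,0,0,0]
Final counters=[0,4,0,0,1,1,1,8,0,1,2,2,0,1,0,1,1,0,0,0,0,0,0,4,0,0,0,0] -> counters[16]=1

Answer: 1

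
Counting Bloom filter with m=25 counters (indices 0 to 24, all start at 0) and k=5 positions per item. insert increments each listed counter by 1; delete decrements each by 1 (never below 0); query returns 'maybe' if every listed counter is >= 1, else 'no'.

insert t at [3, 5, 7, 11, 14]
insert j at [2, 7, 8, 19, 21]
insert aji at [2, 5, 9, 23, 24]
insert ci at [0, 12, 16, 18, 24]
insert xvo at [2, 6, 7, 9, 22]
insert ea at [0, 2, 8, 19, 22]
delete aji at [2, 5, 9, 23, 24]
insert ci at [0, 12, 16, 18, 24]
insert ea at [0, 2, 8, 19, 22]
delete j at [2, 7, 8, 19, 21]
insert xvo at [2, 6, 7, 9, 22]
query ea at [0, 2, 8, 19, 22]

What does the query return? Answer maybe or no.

Step 1: insert t at [3, 5, 7, 11, 14] -> counters=[0,0,0,1,0,1,0,1,0,0,0,1,0,0,1,0,0,0,0,0,0,0,0,0,0]
Step 2: insert j at [2, 7, 8, 19, 21] -> counters=[0,0,1,1,0,1,0,2,1,0,0,1,0,0,1,0,0,0,0,1,0,1,0,0,0]
Step 3: insert aji at [2, 5, 9, 23, 24] -> counters=[0,0,2,1,0,2,0,2,1,1,0,1,0,0,1,0,0,0,0,1,0,1,0,1,1]
Step 4: insert ci at [0, 12, 16, 18, 24] -> counters=[1,0,2,1,0,2,0,2,1,1,0,1,1,0,1,0,1,0,1,1,0,1,0,1,2]
Step 5: insert xvo at [2, 6, 7, 9, 22] -> counters=[1,0,3,1,0,2,1,3,1,2,0,1,1,0,1,0,1,0,1,1,0,1,1,1,2]
Step 6: insert ea at [0, 2, 8, 19, 22] -> counters=[2,0,4,1,0,2,1,3,2,2,0,1,1,0,1,0,1,0,1,2,0,1,2,1,2]
Step 7: delete aji at [2, 5, 9, 23, 24] -> counters=[2,0,3,1,0,1,1,3,2,1,0,1,1,0,1,0,1,0,1,2,0,1,2,0,1]
Step 8: insert ci at [0, 12, 16, 18, 24] -> counters=[3,0,3,1,0,1,1,3,2,1,0,1,2,0,1,0,2,0,2,2,0,1,2,0,2]
Step 9: insert ea at [0, 2, 8, 19, 22] -> counters=[4,0,4,1,0,1,1,3,3,1,0,1,2,0,1,0,2,0,2,3,0,1,3,0,2]
Step 10: delete j at [2, 7, 8, 19, 21] -> counters=[4,0,3,1,0,1,1,2,2,1,0,1,2,0,1,0,2,0,2,2,0,0,3,0,2]
Step 11: insert xvo at [2, 6, 7, 9, 22] -> counters=[4,0,4,1,0,1,2,3,2,2,0,1,2,0,1,0,2,0,2,2,0,0,4,0,2]
Query ea: check counters[0]=4 counters[2]=4 counters[8]=2 counters[19]=2 counters[22]=4 -> maybe

Answer: maybe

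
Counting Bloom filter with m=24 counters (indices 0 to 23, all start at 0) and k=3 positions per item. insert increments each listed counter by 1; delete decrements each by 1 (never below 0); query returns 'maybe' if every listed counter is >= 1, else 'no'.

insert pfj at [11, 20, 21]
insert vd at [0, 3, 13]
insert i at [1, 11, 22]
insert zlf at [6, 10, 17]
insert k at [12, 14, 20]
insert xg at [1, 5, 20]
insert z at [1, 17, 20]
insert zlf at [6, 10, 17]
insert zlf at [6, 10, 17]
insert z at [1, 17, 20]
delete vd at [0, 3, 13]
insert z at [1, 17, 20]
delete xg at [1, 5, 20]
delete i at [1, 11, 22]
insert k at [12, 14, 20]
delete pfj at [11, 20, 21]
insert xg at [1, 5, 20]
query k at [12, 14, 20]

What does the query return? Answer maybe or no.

Answer: maybe

Derivation:
Step 1: insert pfj at [11, 20, 21] -> counters=[0,0,0,0,0,0,0,0,0,0,0,1,0,0,0,0,0,0,0,0,1,1,0,0]
Step 2: insert vd at [0, 3, 13] -> counters=[1,0,0,1,0,0,0,0,0,0,0,1,0,1,0,0,0,0,0,0,1,1,0,0]
Step 3: insert i at [1, 11, 22] -> counters=[1,1,0,1,0,0,0,0,0,0,0,2,0,1,0,0,0,0,0,0,1,1,1,0]
Step 4: insert zlf at [6, 10, 17] -> counters=[1,1,0,1,0,0,1,0,0,0,1,2,0,1,0,0,0,1,0,0,1,1,1,0]
Step 5: insert k at [12, 14, 20] -> counters=[1,1,0,1,0,0,1,0,0,0,1,2,1,1,1,0,0,1,0,0,2,1,1,0]
Step 6: insert xg at [1, 5, 20] -> counters=[1,2,0,1,0,1,1,0,0,0,1,2,1,1,1,0,0,1,0,0,3,1,1,0]
Step 7: insert z at [1, 17, 20] -> counters=[1,3,0,1,0,1,1,0,0,0,1,2,1,1,1,0,0,2,0,0,4,1,1,0]
Step 8: insert zlf at [6, 10, 17] -> counters=[1,3,0,1,0,1,2,0,0,0,2,2,1,1,1,0,0,3,0,0,4,1,1,0]
Step 9: insert zlf at [6, 10, 17] -> counters=[1,3,0,1,0,1,3,0,0,0,3,2,1,1,1,0,0,4,0,0,4,1,1,0]
Step 10: insert z at [1, 17, 20] -> counters=[1,4,0,1,0,1,3,0,0,0,3,2,1,1,1,0,0,5,0,0,5,1,1,0]
Step 11: delete vd at [0, 3, 13] -> counters=[0,4,0,0,0,1,3,0,0,0,3,2,1,0,1,0,0,5,0,0,5,1,1,0]
Step 12: insert z at [1, 17, 20] -> counters=[0,5,0,0,0,1,3,0,0,0,3,2,1,0,1,0,0,6,0,0,6,1,1,0]
Step 13: delete xg at [1, 5, 20] -> counters=[0,4,0,0,0,0,3,0,0,0,3,2,1,0,1,0,0,6,0,0,5,1,1,0]
Step 14: delete i at [1, 11, 22] -> counters=[0,3,0,0,0,0,3,0,0,0,3,1,1,0,1,0,0,6,0,0,5,1,0,0]
Step 15: insert k at [12, 14, 20] -> counters=[0,3,0,0,0,0,3,0,0,0,3,1,2,0,2,0,0,6,0,0,6,1,0,0]
Step 16: delete pfj at [11, 20, 21] -> counters=[0,3,0,0,0,0,3,0,0,0,3,0,2,0,2,0,0,6,0,0,5,0,0,0]
Step 17: insert xg at [1, 5, 20] -> counters=[0,4,0,0,0,1,3,0,0,0,3,0,2,0,2,0,0,6,0,0,6,0,0,0]
Query k: check counters[12]=2 counters[14]=2 counters[20]=6 -> maybe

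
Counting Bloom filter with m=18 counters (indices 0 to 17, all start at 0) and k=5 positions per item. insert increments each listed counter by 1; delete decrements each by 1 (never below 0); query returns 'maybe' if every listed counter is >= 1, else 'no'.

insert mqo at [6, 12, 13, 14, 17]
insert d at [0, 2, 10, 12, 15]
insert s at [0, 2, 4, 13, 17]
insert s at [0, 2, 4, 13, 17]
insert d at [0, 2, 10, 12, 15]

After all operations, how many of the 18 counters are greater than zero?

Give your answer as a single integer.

Step 1: insert mqo at [6, 12, 13, 14, 17] -> counters=[0,0,0,0,0,0,1,0,0,0,0,0,1,1,1,0,0,1]
Step 2: insert d at [0, 2, 10, 12, 15] -> counters=[1,0,1,0,0,0,1,0,0,0,1,0,2,1,1,1,0,1]
Step 3: insert s at [0, 2, 4, 13, 17] -> counters=[2,0,2,0,1,0,1,0,0,0,1,0,2,2,1,1,0,2]
Step 4: insert s at [0, 2, 4, 13, 17] -> counters=[3,0,3,0,2,0,1,0,0,0,1,0,2,3,1,1,0,3]
Step 5: insert d at [0, 2, 10, 12, 15] -> counters=[4,0,4,0,2,0,1,0,0,0,2,0,3,3,1,2,0,3]
Final counters=[4,0,4,0,2,0,1,0,0,0,2,0,3,3,1,2,0,3] -> 10 nonzero

Answer: 10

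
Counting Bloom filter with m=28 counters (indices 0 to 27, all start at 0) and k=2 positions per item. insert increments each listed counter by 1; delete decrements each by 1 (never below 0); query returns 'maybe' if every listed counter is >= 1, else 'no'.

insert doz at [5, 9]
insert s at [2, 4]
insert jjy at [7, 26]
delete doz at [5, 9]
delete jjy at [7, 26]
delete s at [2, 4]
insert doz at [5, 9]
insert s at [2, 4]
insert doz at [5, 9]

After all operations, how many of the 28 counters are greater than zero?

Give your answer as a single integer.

Answer: 4

Derivation:
Step 1: insert doz at [5, 9] -> counters=[0,0,0,0,0,1,0,0,0,1,0,0,0,0,0,0,0,0,0,0,0,0,0,0,0,0,0,0]
Step 2: insert s at [2, 4] -> counters=[0,0,1,0,1,1,0,0,0,1,0,0,0,0,0,0,0,0,0,0,0,0,0,0,0,0,0,0]
Step 3: insert jjy at [7, 26] -> counters=[0,0,1,0,1,1,0,1,0,1,0,0,0,0,0,0,0,0,0,0,0,0,0,0,0,0,1,0]
Step 4: delete doz at [5, 9] -> counters=[0,0,1,0,1,0,0,1,0,0,0,0,0,0,0,0,0,0,0,0,0,0,0,0,0,0,1,0]
Step 5: delete jjy at [7, 26] -> counters=[0,0,1,0,1,0,0,0,0,0,0,0,0,0,0,0,0,0,0,0,0,0,0,0,0,0,0,0]
Step 6: delete s at [2, 4] -> counters=[0,0,0,0,0,0,0,0,0,0,0,0,0,0,0,0,0,0,0,0,0,0,0,0,0,0,0,0]
Step 7: insert doz at [5, 9] -> counters=[0,0,0,0,0,1,0,0,0,1,0,0,0,0,0,0,0,0,0,0,0,0,0,0,0,0,0,0]
Step 8: insert s at [2, 4] -> counters=[0,0,1,0,1,1,0,0,0,1,0,0,0,0,0,0,0,0,0,0,0,0,0,0,0,0,0,0]
Step 9: insert doz at [5, 9] -> counters=[0,0,1,0,1,2,0,0,0,2,0,0,0,0,0,0,0,0,0,0,0,0,0,0,0,0,0,0]
Final counters=[0,0,1,0,1,2,0,0,0,2,0,0,0,0,0,0,0,0,0,0,0,0,0,0,0,0,0,0] -> 4 nonzero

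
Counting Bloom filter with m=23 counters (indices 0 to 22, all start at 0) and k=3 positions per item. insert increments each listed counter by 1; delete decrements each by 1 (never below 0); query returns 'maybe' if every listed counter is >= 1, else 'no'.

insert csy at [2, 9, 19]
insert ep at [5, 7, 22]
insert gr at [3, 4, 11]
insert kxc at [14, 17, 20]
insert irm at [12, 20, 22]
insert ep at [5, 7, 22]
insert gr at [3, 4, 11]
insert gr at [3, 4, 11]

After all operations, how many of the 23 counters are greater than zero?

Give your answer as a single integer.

Answer: 13

Derivation:
Step 1: insert csy at [2, 9, 19] -> counters=[0,0,1,0,0,0,0,0,0,1,0,0,0,0,0,0,0,0,0,1,0,0,0]
Step 2: insert ep at [5, 7, 22] -> counters=[0,0,1,0,0,1,0,1,0,1,0,0,0,0,0,0,0,0,0,1,0,0,1]
Step 3: insert gr at [3, 4, 11] -> counters=[0,0,1,1,1,1,0,1,0,1,0,1,0,0,0,0,0,0,0,1,0,0,1]
Step 4: insert kxc at [14, 17, 20] -> counters=[0,0,1,1,1,1,0,1,0,1,0,1,0,0,1,0,0,1,0,1,1,0,1]
Step 5: insert irm at [12, 20, 22] -> counters=[0,0,1,1,1,1,0,1,0,1,0,1,1,0,1,0,0,1,0,1,2,0,2]
Step 6: insert ep at [5, 7, 22] -> counters=[0,0,1,1,1,2,0,2,0,1,0,1,1,0,1,0,0,1,0,1,2,0,3]
Step 7: insert gr at [3, 4, 11] -> counters=[0,0,1,2,2,2,0,2,0,1,0,2,1,0,1,0,0,1,0,1,2,0,3]
Step 8: insert gr at [3, 4, 11] -> counters=[0,0,1,3,3,2,0,2,0,1,0,3,1,0,1,0,0,1,0,1,2,0,3]
Final counters=[0,0,1,3,3,2,0,2,0,1,0,3,1,0,1,0,0,1,0,1,2,0,3] -> 13 nonzero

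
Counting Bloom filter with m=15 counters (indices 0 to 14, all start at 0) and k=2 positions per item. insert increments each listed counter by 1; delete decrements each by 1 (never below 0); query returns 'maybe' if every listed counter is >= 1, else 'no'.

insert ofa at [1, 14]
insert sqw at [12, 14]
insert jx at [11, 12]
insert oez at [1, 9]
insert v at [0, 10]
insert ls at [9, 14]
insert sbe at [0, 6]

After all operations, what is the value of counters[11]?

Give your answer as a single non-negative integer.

Answer: 1

Derivation:
Step 1: insert ofa at [1, 14] -> counters=[0,1,0,0,0,0,0,0,0,0,0,0,0,0,1]
Step 2: insert sqw at [12, 14] -> counters=[0,1,0,0,0,0,0,0,0,0,0,0,1,0,2]
Step 3: insert jx at [11, 12] -> counters=[0,1,0,0,0,0,0,0,0,0,0,1,2,0,2]
Step 4: insert oez at [1, 9] -> counters=[0,2,0,0,0,0,0,0,0,1,0,1,2,0,2]
Step 5: insert v at [0, 10] -> counters=[1,2,0,0,0,0,0,0,0,1,1,1,2,0,2]
Step 6: insert ls at [9, 14] -> counters=[1,2,0,0,0,0,0,0,0,2,1,1,2,0,3]
Step 7: insert sbe at [0, 6] -> counters=[2,2,0,0,0,0,1,0,0,2,1,1,2,0,3]
Final counters=[2,2,0,0,0,0,1,0,0,2,1,1,2,0,3] -> counters[11]=1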